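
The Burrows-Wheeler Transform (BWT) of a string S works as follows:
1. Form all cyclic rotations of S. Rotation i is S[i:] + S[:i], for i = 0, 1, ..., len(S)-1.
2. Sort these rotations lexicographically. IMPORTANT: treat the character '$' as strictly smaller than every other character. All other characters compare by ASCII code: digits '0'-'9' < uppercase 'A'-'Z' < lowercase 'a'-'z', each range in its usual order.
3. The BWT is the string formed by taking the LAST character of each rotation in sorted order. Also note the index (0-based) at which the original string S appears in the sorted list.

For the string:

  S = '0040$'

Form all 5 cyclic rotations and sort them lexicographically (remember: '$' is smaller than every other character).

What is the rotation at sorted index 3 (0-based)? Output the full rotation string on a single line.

All 5 rotations (rotation i = S[i:]+S[:i]):
  rot[0] = 0040$
  rot[1] = 040$0
  rot[2] = 40$00
  rot[3] = 0$004
  rot[4] = $0040
Sorted (with $ < everything):
  sorted[0] = $0040
  sorted[1] = 0$004
  sorted[2] = 0040$
  sorted[3] = 040$0
  sorted[4] = 40$00
sorted[3] = 040$0

Answer: 040$0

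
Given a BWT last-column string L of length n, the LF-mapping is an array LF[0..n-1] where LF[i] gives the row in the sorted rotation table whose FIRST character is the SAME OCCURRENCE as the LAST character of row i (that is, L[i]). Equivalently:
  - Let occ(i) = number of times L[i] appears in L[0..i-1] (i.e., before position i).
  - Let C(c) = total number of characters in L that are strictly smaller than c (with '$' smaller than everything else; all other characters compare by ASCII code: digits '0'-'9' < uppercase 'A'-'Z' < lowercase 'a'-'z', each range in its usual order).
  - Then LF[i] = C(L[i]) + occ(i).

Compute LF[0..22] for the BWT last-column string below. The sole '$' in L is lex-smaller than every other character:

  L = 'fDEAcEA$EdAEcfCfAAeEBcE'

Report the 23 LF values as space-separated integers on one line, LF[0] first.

Answer: 20 8 9 1 15 10 2 0 11 18 3 12 16 21 7 22 4 5 19 13 6 17 14

Derivation:
Char counts: '$':1, 'A':5, 'B':1, 'C':1, 'D':1, 'E':6, 'c':3, 'd':1, 'e':1, 'f':3
C (first-col start): C('$')=0, C('A')=1, C('B')=6, C('C')=7, C('D')=8, C('E')=9, C('c')=15, C('d')=18, C('e')=19, C('f')=20
L[0]='f': occ=0, LF[0]=C('f')+0=20+0=20
L[1]='D': occ=0, LF[1]=C('D')+0=8+0=8
L[2]='E': occ=0, LF[2]=C('E')+0=9+0=9
L[3]='A': occ=0, LF[3]=C('A')+0=1+0=1
L[4]='c': occ=0, LF[4]=C('c')+0=15+0=15
L[5]='E': occ=1, LF[5]=C('E')+1=9+1=10
L[6]='A': occ=1, LF[6]=C('A')+1=1+1=2
L[7]='$': occ=0, LF[7]=C('$')+0=0+0=0
L[8]='E': occ=2, LF[8]=C('E')+2=9+2=11
L[9]='d': occ=0, LF[9]=C('d')+0=18+0=18
L[10]='A': occ=2, LF[10]=C('A')+2=1+2=3
L[11]='E': occ=3, LF[11]=C('E')+3=9+3=12
L[12]='c': occ=1, LF[12]=C('c')+1=15+1=16
L[13]='f': occ=1, LF[13]=C('f')+1=20+1=21
L[14]='C': occ=0, LF[14]=C('C')+0=7+0=7
L[15]='f': occ=2, LF[15]=C('f')+2=20+2=22
L[16]='A': occ=3, LF[16]=C('A')+3=1+3=4
L[17]='A': occ=4, LF[17]=C('A')+4=1+4=5
L[18]='e': occ=0, LF[18]=C('e')+0=19+0=19
L[19]='E': occ=4, LF[19]=C('E')+4=9+4=13
L[20]='B': occ=0, LF[20]=C('B')+0=6+0=6
L[21]='c': occ=2, LF[21]=C('c')+2=15+2=17
L[22]='E': occ=5, LF[22]=C('E')+5=9+5=14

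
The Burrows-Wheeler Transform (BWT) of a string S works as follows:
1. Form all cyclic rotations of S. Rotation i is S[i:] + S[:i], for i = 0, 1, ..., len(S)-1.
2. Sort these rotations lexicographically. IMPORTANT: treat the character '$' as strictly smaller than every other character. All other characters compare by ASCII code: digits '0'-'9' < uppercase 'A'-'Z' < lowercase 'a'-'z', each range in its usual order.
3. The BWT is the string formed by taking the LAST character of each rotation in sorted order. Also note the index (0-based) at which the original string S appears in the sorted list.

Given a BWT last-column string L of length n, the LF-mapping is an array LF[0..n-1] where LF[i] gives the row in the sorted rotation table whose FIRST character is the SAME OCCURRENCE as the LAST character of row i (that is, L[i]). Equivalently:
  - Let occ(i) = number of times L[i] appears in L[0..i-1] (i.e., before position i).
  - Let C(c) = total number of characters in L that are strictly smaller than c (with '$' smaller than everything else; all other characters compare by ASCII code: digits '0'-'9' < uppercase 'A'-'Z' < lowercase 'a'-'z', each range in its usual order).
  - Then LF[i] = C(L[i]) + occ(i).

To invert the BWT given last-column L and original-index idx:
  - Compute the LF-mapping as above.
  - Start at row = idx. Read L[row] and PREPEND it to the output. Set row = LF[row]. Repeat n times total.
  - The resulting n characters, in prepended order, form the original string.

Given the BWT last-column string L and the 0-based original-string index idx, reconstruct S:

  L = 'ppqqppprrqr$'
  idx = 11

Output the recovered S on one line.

Answer: rrqrqpppqpp$

Derivation:
LF mapping: 1 2 6 7 3 4 5 9 10 8 11 0
Walk LF starting at row 11, prepending L[row]:
  step 1: row=11, L[11]='$', prepend. Next row=LF[11]=0
  step 2: row=0, L[0]='p', prepend. Next row=LF[0]=1
  step 3: row=1, L[1]='p', prepend. Next row=LF[1]=2
  step 4: row=2, L[2]='q', prepend. Next row=LF[2]=6
  step 5: row=6, L[6]='p', prepend. Next row=LF[6]=5
  step 6: row=5, L[5]='p', prepend. Next row=LF[5]=4
  step 7: row=4, L[4]='p', prepend. Next row=LF[4]=3
  step 8: row=3, L[3]='q', prepend. Next row=LF[3]=7
  step 9: row=7, L[7]='r', prepend. Next row=LF[7]=9
  step 10: row=9, L[9]='q', prepend. Next row=LF[9]=8
  step 11: row=8, L[8]='r', prepend. Next row=LF[8]=10
  step 12: row=10, L[10]='r', prepend. Next row=LF[10]=11
Reversed output: rrqrqpppqpp$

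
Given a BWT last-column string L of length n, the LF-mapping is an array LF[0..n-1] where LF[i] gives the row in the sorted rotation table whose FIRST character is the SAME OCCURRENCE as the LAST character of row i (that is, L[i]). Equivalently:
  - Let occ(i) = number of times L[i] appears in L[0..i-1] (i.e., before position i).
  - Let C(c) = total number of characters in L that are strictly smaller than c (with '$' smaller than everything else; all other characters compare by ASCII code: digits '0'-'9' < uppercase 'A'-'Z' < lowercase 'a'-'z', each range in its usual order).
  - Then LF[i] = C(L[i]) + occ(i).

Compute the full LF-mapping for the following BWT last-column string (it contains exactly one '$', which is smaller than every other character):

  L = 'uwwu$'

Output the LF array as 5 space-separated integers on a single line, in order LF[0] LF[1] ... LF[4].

Char counts: '$':1, 'u':2, 'w':2
C (first-col start): C('$')=0, C('u')=1, C('w')=3
L[0]='u': occ=0, LF[0]=C('u')+0=1+0=1
L[1]='w': occ=0, LF[1]=C('w')+0=3+0=3
L[2]='w': occ=1, LF[2]=C('w')+1=3+1=4
L[3]='u': occ=1, LF[3]=C('u')+1=1+1=2
L[4]='$': occ=0, LF[4]=C('$')+0=0+0=0

Answer: 1 3 4 2 0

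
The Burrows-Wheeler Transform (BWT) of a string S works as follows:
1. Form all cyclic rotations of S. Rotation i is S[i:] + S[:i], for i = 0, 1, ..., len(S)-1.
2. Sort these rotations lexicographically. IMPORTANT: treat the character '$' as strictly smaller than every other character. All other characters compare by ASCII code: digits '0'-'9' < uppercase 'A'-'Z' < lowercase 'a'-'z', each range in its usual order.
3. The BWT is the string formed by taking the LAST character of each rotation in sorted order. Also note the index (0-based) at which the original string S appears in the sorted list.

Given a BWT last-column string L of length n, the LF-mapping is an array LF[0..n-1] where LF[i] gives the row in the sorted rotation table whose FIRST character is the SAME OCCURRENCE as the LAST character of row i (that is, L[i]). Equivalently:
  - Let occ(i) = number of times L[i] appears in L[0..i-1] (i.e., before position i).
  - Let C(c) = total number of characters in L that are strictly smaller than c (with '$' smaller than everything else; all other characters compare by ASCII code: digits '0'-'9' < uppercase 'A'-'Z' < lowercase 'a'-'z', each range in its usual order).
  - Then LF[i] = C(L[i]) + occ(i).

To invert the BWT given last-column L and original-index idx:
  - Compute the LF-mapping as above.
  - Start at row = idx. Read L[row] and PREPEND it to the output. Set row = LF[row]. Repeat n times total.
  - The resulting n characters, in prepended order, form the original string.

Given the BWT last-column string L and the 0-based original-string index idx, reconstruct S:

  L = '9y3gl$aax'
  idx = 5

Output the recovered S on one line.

LF mapping: 2 8 1 5 6 0 3 4 7
Walk LF starting at row 5, prepending L[row]:
  step 1: row=5, L[5]='$', prepend. Next row=LF[5]=0
  step 2: row=0, L[0]='9', prepend. Next row=LF[0]=2
  step 3: row=2, L[2]='3', prepend. Next row=LF[2]=1
  step 4: row=1, L[1]='y', prepend. Next row=LF[1]=8
  step 5: row=8, L[8]='x', prepend. Next row=LF[8]=7
  step 6: row=7, L[7]='a', prepend. Next row=LF[7]=4
  step 7: row=4, L[4]='l', prepend. Next row=LF[4]=6
  step 8: row=6, L[6]='a', prepend. Next row=LF[6]=3
  step 9: row=3, L[3]='g', prepend. Next row=LF[3]=5
Reversed output: galaxy39$

Answer: galaxy39$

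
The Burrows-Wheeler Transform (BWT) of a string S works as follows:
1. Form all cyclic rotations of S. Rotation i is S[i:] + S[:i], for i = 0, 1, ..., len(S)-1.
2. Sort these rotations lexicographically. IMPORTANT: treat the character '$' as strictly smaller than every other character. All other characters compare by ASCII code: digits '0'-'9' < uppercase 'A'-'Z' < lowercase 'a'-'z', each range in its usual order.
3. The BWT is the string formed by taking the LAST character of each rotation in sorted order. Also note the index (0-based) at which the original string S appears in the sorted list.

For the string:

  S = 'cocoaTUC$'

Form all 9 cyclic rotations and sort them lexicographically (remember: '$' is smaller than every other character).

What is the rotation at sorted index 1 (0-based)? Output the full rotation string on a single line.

All 9 rotations (rotation i = S[i:]+S[:i]):
  rot[0] = cocoaTUC$
  rot[1] = ocoaTUC$c
  rot[2] = coaTUC$co
  rot[3] = oaTUC$coc
  rot[4] = aTUC$coco
  rot[5] = TUC$cocoa
  rot[6] = UC$cocoaT
  rot[7] = C$cocoaTU
  rot[8] = $cocoaTUC
Sorted (with $ < everything):
  sorted[0] = $cocoaTUC
  sorted[1] = C$cocoaTU
  sorted[2] = TUC$cocoa
  sorted[3] = UC$cocoaT
  sorted[4] = aTUC$coco
  sorted[5] = coaTUC$co
  sorted[6] = cocoaTUC$
  sorted[7] = oaTUC$coc
  sorted[8] = ocoaTUC$c
sorted[1] = C$cocoaTU

Answer: C$cocoaTU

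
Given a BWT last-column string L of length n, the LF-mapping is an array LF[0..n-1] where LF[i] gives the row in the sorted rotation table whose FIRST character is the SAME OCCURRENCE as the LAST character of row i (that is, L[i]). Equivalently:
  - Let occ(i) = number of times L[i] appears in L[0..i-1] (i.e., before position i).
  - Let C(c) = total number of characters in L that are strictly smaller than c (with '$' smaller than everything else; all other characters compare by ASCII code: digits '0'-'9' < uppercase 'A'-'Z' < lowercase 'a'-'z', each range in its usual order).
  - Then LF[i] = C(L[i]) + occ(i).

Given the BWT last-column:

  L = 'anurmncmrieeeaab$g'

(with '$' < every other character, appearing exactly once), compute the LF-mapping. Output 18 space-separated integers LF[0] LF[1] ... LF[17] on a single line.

Answer: 1 13 17 15 11 14 5 12 16 10 6 7 8 2 3 4 0 9

Derivation:
Char counts: '$':1, 'a':3, 'b':1, 'c':1, 'e':3, 'g':1, 'i':1, 'm':2, 'n':2, 'r':2, 'u':1
C (first-col start): C('$')=0, C('a')=1, C('b')=4, C('c')=5, C('e')=6, C('g')=9, C('i')=10, C('m')=11, C('n')=13, C('r')=15, C('u')=17
L[0]='a': occ=0, LF[0]=C('a')+0=1+0=1
L[1]='n': occ=0, LF[1]=C('n')+0=13+0=13
L[2]='u': occ=0, LF[2]=C('u')+0=17+0=17
L[3]='r': occ=0, LF[3]=C('r')+0=15+0=15
L[4]='m': occ=0, LF[4]=C('m')+0=11+0=11
L[5]='n': occ=1, LF[5]=C('n')+1=13+1=14
L[6]='c': occ=0, LF[6]=C('c')+0=5+0=5
L[7]='m': occ=1, LF[7]=C('m')+1=11+1=12
L[8]='r': occ=1, LF[8]=C('r')+1=15+1=16
L[9]='i': occ=0, LF[9]=C('i')+0=10+0=10
L[10]='e': occ=0, LF[10]=C('e')+0=6+0=6
L[11]='e': occ=1, LF[11]=C('e')+1=6+1=7
L[12]='e': occ=2, LF[12]=C('e')+2=6+2=8
L[13]='a': occ=1, LF[13]=C('a')+1=1+1=2
L[14]='a': occ=2, LF[14]=C('a')+2=1+2=3
L[15]='b': occ=0, LF[15]=C('b')+0=4+0=4
L[16]='$': occ=0, LF[16]=C('$')+0=0+0=0
L[17]='g': occ=0, LF[17]=C('g')+0=9+0=9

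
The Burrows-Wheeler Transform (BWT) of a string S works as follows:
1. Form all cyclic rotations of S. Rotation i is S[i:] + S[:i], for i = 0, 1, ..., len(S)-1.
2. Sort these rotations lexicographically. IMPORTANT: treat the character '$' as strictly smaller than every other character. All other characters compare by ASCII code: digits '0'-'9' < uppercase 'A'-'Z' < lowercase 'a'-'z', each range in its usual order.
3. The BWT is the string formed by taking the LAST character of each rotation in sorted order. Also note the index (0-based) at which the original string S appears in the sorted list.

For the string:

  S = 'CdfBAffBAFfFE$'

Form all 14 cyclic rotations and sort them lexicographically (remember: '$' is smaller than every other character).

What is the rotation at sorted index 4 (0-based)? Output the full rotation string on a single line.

All 14 rotations (rotation i = S[i:]+S[:i]):
  rot[0] = CdfBAffBAFfFE$
  rot[1] = dfBAffBAFfFE$C
  rot[2] = fBAffBAFfFE$Cd
  rot[3] = BAffBAFfFE$Cdf
  rot[4] = AffBAFfFE$CdfB
  rot[5] = ffBAFfFE$CdfBA
  rot[6] = fBAFfFE$CdfBAf
  rot[7] = BAFfFE$CdfBAff
  rot[8] = AFfFE$CdfBAffB
  rot[9] = FfFE$CdfBAffBA
  rot[10] = fFE$CdfBAffBAF
  rot[11] = FE$CdfBAffBAFf
  rot[12] = E$CdfBAffBAFfF
  rot[13] = $CdfBAffBAFfFE
Sorted (with $ < everything):
  sorted[0] = $CdfBAffBAFfFE
  sorted[1] = AFfFE$CdfBAffB
  sorted[2] = AffBAFfFE$CdfB
  sorted[3] = BAFfFE$CdfBAff
  sorted[4] = BAffBAFfFE$Cdf
  sorted[5] = CdfBAffBAFfFE$
  sorted[6] = E$CdfBAffBAFfF
  sorted[7] = FE$CdfBAffBAFf
  sorted[8] = FfFE$CdfBAffBA
  sorted[9] = dfBAffBAFfFE$C
  sorted[10] = fBAFfFE$CdfBAf
  sorted[11] = fBAffBAFfFE$Cd
  sorted[12] = fFE$CdfBAffBAF
  sorted[13] = ffBAFfFE$CdfBA
sorted[4] = BAffBAFfFE$Cdf

Answer: BAffBAFfFE$Cdf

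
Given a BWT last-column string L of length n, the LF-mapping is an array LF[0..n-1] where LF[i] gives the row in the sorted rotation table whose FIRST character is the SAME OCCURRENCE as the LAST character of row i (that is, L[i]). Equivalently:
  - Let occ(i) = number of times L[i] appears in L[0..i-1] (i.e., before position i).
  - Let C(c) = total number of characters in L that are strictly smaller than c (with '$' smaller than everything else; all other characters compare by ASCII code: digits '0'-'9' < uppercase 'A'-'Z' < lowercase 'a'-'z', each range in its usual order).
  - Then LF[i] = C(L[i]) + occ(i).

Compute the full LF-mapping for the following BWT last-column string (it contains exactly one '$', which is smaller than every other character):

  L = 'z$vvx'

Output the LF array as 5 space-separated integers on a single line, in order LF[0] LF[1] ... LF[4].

Answer: 4 0 1 2 3

Derivation:
Char counts: '$':1, 'v':2, 'x':1, 'z':1
C (first-col start): C('$')=0, C('v')=1, C('x')=3, C('z')=4
L[0]='z': occ=0, LF[0]=C('z')+0=4+0=4
L[1]='$': occ=0, LF[1]=C('$')+0=0+0=0
L[2]='v': occ=0, LF[2]=C('v')+0=1+0=1
L[3]='v': occ=1, LF[3]=C('v')+1=1+1=2
L[4]='x': occ=0, LF[4]=C('x')+0=3+0=3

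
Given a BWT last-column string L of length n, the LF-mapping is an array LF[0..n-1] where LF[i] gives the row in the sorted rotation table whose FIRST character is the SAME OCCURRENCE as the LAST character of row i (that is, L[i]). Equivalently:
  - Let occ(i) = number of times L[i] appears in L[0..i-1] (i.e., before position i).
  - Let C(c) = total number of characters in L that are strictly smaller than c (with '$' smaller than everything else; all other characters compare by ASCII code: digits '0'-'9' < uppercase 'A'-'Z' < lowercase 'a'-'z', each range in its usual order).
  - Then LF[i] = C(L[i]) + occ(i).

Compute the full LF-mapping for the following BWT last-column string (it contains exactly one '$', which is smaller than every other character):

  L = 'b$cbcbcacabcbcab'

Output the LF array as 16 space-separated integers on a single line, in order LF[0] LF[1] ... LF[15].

Char counts: '$':1, 'a':3, 'b':6, 'c':6
C (first-col start): C('$')=0, C('a')=1, C('b')=4, C('c')=10
L[0]='b': occ=0, LF[0]=C('b')+0=4+0=4
L[1]='$': occ=0, LF[1]=C('$')+0=0+0=0
L[2]='c': occ=0, LF[2]=C('c')+0=10+0=10
L[3]='b': occ=1, LF[3]=C('b')+1=4+1=5
L[4]='c': occ=1, LF[4]=C('c')+1=10+1=11
L[5]='b': occ=2, LF[5]=C('b')+2=4+2=6
L[6]='c': occ=2, LF[6]=C('c')+2=10+2=12
L[7]='a': occ=0, LF[7]=C('a')+0=1+0=1
L[8]='c': occ=3, LF[8]=C('c')+3=10+3=13
L[9]='a': occ=1, LF[9]=C('a')+1=1+1=2
L[10]='b': occ=3, LF[10]=C('b')+3=4+3=7
L[11]='c': occ=4, LF[11]=C('c')+4=10+4=14
L[12]='b': occ=4, LF[12]=C('b')+4=4+4=8
L[13]='c': occ=5, LF[13]=C('c')+5=10+5=15
L[14]='a': occ=2, LF[14]=C('a')+2=1+2=3
L[15]='b': occ=5, LF[15]=C('b')+5=4+5=9

Answer: 4 0 10 5 11 6 12 1 13 2 7 14 8 15 3 9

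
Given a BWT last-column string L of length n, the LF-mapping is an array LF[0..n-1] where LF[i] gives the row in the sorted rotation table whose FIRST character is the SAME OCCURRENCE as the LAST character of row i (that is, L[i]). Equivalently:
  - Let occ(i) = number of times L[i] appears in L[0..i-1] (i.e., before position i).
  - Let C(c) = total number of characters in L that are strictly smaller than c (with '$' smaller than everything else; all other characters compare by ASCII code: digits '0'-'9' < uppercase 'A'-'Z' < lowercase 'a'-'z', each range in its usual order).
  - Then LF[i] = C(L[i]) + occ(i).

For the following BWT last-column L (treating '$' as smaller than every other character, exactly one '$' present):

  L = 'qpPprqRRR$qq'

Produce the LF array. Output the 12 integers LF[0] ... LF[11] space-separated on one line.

Answer: 7 5 1 6 11 8 2 3 4 0 9 10

Derivation:
Char counts: '$':1, 'P':1, 'R':3, 'p':2, 'q':4, 'r':1
C (first-col start): C('$')=0, C('P')=1, C('R')=2, C('p')=5, C('q')=7, C('r')=11
L[0]='q': occ=0, LF[0]=C('q')+0=7+0=7
L[1]='p': occ=0, LF[1]=C('p')+0=5+0=5
L[2]='P': occ=0, LF[2]=C('P')+0=1+0=1
L[3]='p': occ=1, LF[3]=C('p')+1=5+1=6
L[4]='r': occ=0, LF[4]=C('r')+0=11+0=11
L[5]='q': occ=1, LF[5]=C('q')+1=7+1=8
L[6]='R': occ=0, LF[6]=C('R')+0=2+0=2
L[7]='R': occ=1, LF[7]=C('R')+1=2+1=3
L[8]='R': occ=2, LF[8]=C('R')+2=2+2=4
L[9]='$': occ=0, LF[9]=C('$')+0=0+0=0
L[10]='q': occ=2, LF[10]=C('q')+2=7+2=9
L[11]='q': occ=3, LF[11]=C('q')+3=7+3=10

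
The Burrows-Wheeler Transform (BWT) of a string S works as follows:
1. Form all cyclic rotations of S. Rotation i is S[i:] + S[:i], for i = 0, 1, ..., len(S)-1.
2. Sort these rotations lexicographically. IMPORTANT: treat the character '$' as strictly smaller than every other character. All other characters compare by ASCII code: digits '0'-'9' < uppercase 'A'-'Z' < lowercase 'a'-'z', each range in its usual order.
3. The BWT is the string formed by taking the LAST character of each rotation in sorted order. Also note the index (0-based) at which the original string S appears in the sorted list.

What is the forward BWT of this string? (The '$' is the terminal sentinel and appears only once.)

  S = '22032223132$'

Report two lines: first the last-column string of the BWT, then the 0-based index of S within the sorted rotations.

All 12 rotations (rotation i = S[i:]+S[:i]):
  rot[0] = 22032223132$
  rot[1] = 2032223132$2
  rot[2] = 032223132$22
  rot[3] = 32223132$220
  rot[4] = 2223132$2203
  rot[5] = 223132$22032
  rot[6] = 23132$220322
  rot[7] = 3132$2203222
  rot[8] = 132$22032223
  rot[9] = 32$220322231
  rot[10] = 2$2203222313
  rot[11] = $22032223132
Sorted (with $ < everything):
  sorted[0] = $22032223132  (last char: '2')
  sorted[1] = 032223132$22  (last char: '2')
  sorted[2] = 132$22032223  (last char: '3')
  sorted[3] = 2$2203222313  (last char: '3')
  sorted[4] = 2032223132$2  (last char: '2')
  sorted[5] = 22032223132$  (last char: '$')
  sorted[6] = 2223132$2203  (last char: '3')
  sorted[7] = 223132$22032  (last char: '2')
  sorted[8] = 23132$220322  (last char: '2')
  sorted[9] = 3132$2203222  (last char: '2')
  sorted[10] = 32$220322231  (last char: '1')
  sorted[11] = 32223132$220  (last char: '0')
Last column: 22332$322210
Original string S is at sorted index 5

Answer: 22332$322210
5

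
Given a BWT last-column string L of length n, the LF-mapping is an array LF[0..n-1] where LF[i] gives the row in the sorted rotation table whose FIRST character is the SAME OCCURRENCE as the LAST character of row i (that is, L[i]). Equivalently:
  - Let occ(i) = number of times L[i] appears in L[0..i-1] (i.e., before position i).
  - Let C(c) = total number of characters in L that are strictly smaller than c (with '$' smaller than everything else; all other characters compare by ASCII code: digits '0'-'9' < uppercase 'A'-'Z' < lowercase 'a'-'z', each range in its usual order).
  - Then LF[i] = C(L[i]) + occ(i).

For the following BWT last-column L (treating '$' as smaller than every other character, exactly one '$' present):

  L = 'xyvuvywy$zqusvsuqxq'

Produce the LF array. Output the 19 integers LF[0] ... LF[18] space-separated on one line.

Answer: 13 15 9 6 10 16 12 17 0 18 1 7 4 11 5 8 2 14 3

Derivation:
Char counts: '$':1, 'q':3, 's':2, 'u':3, 'v':3, 'w':1, 'x':2, 'y':3, 'z':1
C (first-col start): C('$')=0, C('q')=1, C('s')=4, C('u')=6, C('v')=9, C('w')=12, C('x')=13, C('y')=15, C('z')=18
L[0]='x': occ=0, LF[0]=C('x')+0=13+0=13
L[1]='y': occ=0, LF[1]=C('y')+0=15+0=15
L[2]='v': occ=0, LF[2]=C('v')+0=9+0=9
L[3]='u': occ=0, LF[3]=C('u')+0=6+0=6
L[4]='v': occ=1, LF[4]=C('v')+1=9+1=10
L[5]='y': occ=1, LF[5]=C('y')+1=15+1=16
L[6]='w': occ=0, LF[6]=C('w')+0=12+0=12
L[7]='y': occ=2, LF[7]=C('y')+2=15+2=17
L[8]='$': occ=0, LF[8]=C('$')+0=0+0=0
L[9]='z': occ=0, LF[9]=C('z')+0=18+0=18
L[10]='q': occ=0, LF[10]=C('q')+0=1+0=1
L[11]='u': occ=1, LF[11]=C('u')+1=6+1=7
L[12]='s': occ=0, LF[12]=C('s')+0=4+0=4
L[13]='v': occ=2, LF[13]=C('v')+2=9+2=11
L[14]='s': occ=1, LF[14]=C('s')+1=4+1=5
L[15]='u': occ=2, LF[15]=C('u')+2=6+2=8
L[16]='q': occ=1, LF[16]=C('q')+1=1+1=2
L[17]='x': occ=1, LF[17]=C('x')+1=13+1=14
L[18]='q': occ=2, LF[18]=C('q')+2=1+2=3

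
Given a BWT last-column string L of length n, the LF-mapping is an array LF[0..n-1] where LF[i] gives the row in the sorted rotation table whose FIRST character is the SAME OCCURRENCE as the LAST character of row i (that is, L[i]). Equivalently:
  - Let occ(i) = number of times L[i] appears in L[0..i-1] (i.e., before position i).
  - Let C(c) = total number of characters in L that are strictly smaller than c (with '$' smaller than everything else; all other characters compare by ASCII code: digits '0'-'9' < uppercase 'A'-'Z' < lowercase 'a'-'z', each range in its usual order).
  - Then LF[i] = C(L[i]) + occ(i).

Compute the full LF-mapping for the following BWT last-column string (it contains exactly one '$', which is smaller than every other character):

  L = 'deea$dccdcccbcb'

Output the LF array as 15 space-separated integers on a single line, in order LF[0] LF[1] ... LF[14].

Answer: 10 13 14 1 0 11 4 5 12 6 7 8 2 9 3

Derivation:
Char counts: '$':1, 'a':1, 'b':2, 'c':6, 'd':3, 'e':2
C (first-col start): C('$')=0, C('a')=1, C('b')=2, C('c')=4, C('d')=10, C('e')=13
L[0]='d': occ=0, LF[0]=C('d')+0=10+0=10
L[1]='e': occ=0, LF[1]=C('e')+0=13+0=13
L[2]='e': occ=1, LF[2]=C('e')+1=13+1=14
L[3]='a': occ=0, LF[3]=C('a')+0=1+0=1
L[4]='$': occ=0, LF[4]=C('$')+0=0+0=0
L[5]='d': occ=1, LF[5]=C('d')+1=10+1=11
L[6]='c': occ=0, LF[6]=C('c')+0=4+0=4
L[7]='c': occ=1, LF[7]=C('c')+1=4+1=5
L[8]='d': occ=2, LF[8]=C('d')+2=10+2=12
L[9]='c': occ=2, LF[9]=C('c')+2=4+2=6
L[10]='c': occ=3, LF[10]=C('c')+3=4+3=7
L[11]='c': occ=4, LF[11]=C('c')+4=4+4=8
L[12]='b': occ=0, LF[12]=C('b')+0=2+0=2
L[13]='c': occ=5, LF[13]=C('c')+5=4+5=9
L[14]='b': occ=1, LF[14]=C('b')+1=2+1=3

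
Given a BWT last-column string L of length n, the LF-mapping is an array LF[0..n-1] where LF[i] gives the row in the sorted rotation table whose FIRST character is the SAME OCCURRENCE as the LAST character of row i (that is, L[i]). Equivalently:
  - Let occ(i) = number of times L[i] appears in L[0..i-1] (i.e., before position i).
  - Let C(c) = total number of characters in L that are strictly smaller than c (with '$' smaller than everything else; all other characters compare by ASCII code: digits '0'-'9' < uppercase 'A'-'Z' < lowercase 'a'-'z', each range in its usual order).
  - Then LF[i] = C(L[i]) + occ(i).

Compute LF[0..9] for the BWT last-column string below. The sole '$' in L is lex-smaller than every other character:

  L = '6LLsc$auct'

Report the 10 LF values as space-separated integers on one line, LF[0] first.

Answer: 1 2 3 7 5 0 4 9 6 8

Derivation:
Char counts: '$':1, '6':1, 'L':2, 'a':1, 'c':2, 's':1, 't':1, 'u':1
C (first-col start): C('$')=0, C('6')=1, C('L')=2, C('a')=4, C('c')=5, C('s')=7, C('t')=8, C('u')=9
L[0]='6': occ=0, LF[0]=C('6')+0=1+0=1
L[1]='L': occ=0, LF[1]=C('L')+0=2+0=2
L[2]='L': occ=1, LF[2]=C('L')+1=2+1=3
L[3]='s': occ=0, LF[3]=C('s')+0=7+0=7
L[4]='c': occ=0, LF[4]=C('c')+0=5+0=5
L[5]='$': occ=0, LF[5]=C('$')+0=0+0=0
L[6]='a': occ=0, LF[6]=C('a')+0=4+0=4
L[7]='u': occ=0, LF[7]=C('u')+0=9+0=9
L[8]='c': occ=1, LF[8]=C('c')+1=5+1=6
L[9]='t': occ=0, LF[9]=C('t')+0=8+0=8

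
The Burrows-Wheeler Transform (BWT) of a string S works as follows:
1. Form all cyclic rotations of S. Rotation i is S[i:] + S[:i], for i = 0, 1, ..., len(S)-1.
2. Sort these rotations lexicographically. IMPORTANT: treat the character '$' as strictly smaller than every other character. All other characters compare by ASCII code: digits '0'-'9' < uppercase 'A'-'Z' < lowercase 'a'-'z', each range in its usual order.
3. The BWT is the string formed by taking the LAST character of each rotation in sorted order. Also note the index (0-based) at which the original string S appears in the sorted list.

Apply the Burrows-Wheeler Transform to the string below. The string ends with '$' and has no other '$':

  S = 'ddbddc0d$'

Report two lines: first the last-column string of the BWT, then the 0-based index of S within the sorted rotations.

All 9 rotations (rotation i = S[i:]+S[:i]):
  rot[0] = ddbddc0d$
  rot[1] = dbddc0d$d
  rot[2] = bddc0d$dd
  rot[3] = ddc0d$ddb
  rot[4] = dc0d$ddbd
  rot[5] = c0d$ddbdd
  rot[6] = 0d$ddbddc
  rot[7] = d$ddbddc0
  rot[8] = $ddbddc0d
Sorted (with $ < everything):
  sorted[0] = $ddbddc0d  (last char: 'd')
  sorted[1] = 0d$ddbddc  (last char: 'c')
  sorted[2] = bddc0d$dd  (last char: 'd')
  sorted[3] = c0d$ddbdd  (last char: 'd')
  sorted[4] = d$ddbddc0  (last char: '0')
  sorted[5] = dbddc0d$d  (last char: 'd')
  sorted[6] = dc0d$ddbd  (last char: 'd')
  sorted[7] = ddbddc0d$  (last char: '$')
  sorted[8] = ddc0d$ddb  (last char: 'b')
Last column: dcdd0dd$b
Original string S is at sorted index 7

Answer: dcdd0dd$b
7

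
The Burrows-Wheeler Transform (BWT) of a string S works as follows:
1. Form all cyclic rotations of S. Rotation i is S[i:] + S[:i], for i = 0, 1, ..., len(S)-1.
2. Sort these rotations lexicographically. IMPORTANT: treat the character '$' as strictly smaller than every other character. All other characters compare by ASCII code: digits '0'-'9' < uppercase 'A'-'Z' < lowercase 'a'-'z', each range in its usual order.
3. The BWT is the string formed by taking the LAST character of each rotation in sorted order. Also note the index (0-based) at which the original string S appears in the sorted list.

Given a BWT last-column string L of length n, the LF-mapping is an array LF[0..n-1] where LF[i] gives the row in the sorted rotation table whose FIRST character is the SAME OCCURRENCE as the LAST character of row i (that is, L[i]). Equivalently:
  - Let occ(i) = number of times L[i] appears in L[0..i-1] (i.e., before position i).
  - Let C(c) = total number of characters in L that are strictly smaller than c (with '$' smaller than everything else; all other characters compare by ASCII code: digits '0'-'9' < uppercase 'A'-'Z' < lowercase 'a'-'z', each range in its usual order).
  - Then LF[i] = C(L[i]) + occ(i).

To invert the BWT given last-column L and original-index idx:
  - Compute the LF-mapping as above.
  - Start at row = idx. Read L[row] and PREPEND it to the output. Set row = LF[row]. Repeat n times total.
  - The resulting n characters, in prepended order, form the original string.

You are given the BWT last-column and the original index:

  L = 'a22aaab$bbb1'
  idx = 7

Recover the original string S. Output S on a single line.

Answer: aa221bbbbaa$

Derivation:
LF mapping: 4 2 3 5 6 7 8 0 9 10 11 1
Walk LF starting at row 7, prepending L[row]:
  step 1: row=7, L[7]='$', prepend. Next row=LF[7]=0
  step 2: row=0, L[0]='a', prepend. Next row=LF[0]=4
  step 3: row=4, L[4]='a', prepend. Next row=LF[4]=6
  step 4: row=6, L[6]='b', prepend. Next row=LF[6]=8
  step 5: row=8, L[8]='b', prepend. Next row=LF[8]=9
  step 6: row=9, L[9]='b', prepend. Next row=LF[9]=10
  step 7: row=10, L[10]='b', prepend. Next row=LF[10]=11
  step 8: row=11, L[11]='1', prepend. Next row=LF[11]=1
  step 9: row=1, L[1]='2', prepend. Next row=LF[1]=2
  step 10: row=2, L[2]='2', prepend. Next row=LF[2]=3
  step 11: row=3, L[3]='a', prepend. Next row=LF[3]=5
  step 12: row=5, L[5]='a', prepend. Next row=LF[5]=7
Reversed output: aa221bbbbaa$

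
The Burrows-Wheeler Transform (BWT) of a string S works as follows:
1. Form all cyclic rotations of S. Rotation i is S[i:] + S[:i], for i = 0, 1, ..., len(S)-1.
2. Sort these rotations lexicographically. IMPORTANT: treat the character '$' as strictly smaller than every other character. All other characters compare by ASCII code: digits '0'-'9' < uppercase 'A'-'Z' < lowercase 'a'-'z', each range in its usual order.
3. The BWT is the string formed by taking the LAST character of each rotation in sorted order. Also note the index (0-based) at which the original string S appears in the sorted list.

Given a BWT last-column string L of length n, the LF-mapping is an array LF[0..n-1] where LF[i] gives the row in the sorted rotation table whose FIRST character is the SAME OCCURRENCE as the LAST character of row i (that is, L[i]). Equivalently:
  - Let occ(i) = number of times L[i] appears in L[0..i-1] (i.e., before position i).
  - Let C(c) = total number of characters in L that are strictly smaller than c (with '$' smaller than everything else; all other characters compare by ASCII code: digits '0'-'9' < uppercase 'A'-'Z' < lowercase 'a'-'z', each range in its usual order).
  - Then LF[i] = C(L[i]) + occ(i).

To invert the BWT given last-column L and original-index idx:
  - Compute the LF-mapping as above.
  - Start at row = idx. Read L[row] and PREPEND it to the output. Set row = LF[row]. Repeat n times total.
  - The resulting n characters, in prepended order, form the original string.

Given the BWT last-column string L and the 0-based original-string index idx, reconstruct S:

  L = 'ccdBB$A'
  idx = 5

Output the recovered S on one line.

Answer: cAdBBc$

Derivation:
LF mapping: 4 5 6 2 3 0 1
Walk LF starting at row 5, prepending L[row]:
  step 1: row=5, L[5]='$', prepend. Next row=LF[5]=0
  step 2: row=0, L[0]='c', prepend. Next row=LF[0]=4
  step 3: row=4, L[4]='B', prepend. Next row=LF[4]=3
  step 4: row=3, L[3]='B', prepend. Next row=LF[3]=2
  step 5: row=2, L[2]='d', prepend. Next row=LF[2]=6
  step 6: row=6, L[6]='A', prepend. Next row=LF[6]=1
  step 7: row=1, L[1]='c', prepend. Next row=LF[1]=5
Reversed output: cAdBBc$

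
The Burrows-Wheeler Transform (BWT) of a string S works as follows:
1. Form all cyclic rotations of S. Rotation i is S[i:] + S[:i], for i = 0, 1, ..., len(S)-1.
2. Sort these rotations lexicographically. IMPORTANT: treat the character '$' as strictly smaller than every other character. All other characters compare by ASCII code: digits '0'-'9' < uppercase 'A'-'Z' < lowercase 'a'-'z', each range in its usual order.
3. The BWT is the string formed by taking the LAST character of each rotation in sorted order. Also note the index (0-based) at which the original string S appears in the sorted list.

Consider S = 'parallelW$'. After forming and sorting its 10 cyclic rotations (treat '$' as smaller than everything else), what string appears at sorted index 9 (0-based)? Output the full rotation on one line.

All 10 rotations (rotation i = S[i:]+S[:i]):
  rot[0] = parallelW$
  rot[1] = arallelW$p
  rot[2] = rallelW$pa
  rot[3] = allelW$par
  rot[4] = llelW$para
  rot[5] = lelW$paral
  rot[6] = elW$parall
  rot[7] = lW$paralle
  rot[8] = W$parallel
  rot[9] = $parallelW
Sorted (with $ < everything):
  sorted[0] = $parallelW
  sorted[1] = W$parallel
  sorted[2] = allelW$par
  sorted[3] = arallelW$p
  sorted[4] = elW$parall
  sorted[5] = lW$paralle
  sorted[6] = lelW$paral
  sorted[7] = llelW$para
  sorted[8] = parallelW$
  sorted[9] = rallelW$pa
sorted[9] = rallelW$pa

Answer: rallelW$pa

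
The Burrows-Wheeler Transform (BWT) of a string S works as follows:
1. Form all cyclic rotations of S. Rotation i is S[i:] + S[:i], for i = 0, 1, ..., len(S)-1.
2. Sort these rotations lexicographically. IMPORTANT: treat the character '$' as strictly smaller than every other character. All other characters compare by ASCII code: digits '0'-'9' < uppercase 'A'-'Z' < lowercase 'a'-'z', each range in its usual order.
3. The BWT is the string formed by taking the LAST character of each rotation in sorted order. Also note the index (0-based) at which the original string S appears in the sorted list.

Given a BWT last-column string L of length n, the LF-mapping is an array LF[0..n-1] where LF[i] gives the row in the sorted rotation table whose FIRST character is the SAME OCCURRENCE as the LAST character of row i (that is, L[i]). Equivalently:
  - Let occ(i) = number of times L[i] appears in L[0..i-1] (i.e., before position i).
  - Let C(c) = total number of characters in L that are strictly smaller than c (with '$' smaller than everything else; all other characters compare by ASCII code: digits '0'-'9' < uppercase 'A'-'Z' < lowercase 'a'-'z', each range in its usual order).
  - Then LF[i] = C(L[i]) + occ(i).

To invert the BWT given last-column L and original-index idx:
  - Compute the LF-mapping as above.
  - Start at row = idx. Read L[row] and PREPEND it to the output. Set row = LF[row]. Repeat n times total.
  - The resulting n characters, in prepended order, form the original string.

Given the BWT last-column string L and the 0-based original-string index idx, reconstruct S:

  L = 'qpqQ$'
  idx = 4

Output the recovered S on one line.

Answer: qpQq$

Derivation:
LF mapping: 3 2 4 1 0
Walk LF starting at row 4, prepending L[row]:
  step 1: row=4, L[4]='$', prepend. Next row=LF[4]=0
  step 2: row=0, L[0]='q', prepend. Next row=LF[0]=3
  step 3: row=3, L[3]='Q', prepend. Next row=LF[3]=1
  step 4: row=1, L[1]='p', prepend. Next row=LF[1]=2
  step 5: row=2, L[2]='q', prepend. Next row=LF[2]=4
Reversed output: qpQq$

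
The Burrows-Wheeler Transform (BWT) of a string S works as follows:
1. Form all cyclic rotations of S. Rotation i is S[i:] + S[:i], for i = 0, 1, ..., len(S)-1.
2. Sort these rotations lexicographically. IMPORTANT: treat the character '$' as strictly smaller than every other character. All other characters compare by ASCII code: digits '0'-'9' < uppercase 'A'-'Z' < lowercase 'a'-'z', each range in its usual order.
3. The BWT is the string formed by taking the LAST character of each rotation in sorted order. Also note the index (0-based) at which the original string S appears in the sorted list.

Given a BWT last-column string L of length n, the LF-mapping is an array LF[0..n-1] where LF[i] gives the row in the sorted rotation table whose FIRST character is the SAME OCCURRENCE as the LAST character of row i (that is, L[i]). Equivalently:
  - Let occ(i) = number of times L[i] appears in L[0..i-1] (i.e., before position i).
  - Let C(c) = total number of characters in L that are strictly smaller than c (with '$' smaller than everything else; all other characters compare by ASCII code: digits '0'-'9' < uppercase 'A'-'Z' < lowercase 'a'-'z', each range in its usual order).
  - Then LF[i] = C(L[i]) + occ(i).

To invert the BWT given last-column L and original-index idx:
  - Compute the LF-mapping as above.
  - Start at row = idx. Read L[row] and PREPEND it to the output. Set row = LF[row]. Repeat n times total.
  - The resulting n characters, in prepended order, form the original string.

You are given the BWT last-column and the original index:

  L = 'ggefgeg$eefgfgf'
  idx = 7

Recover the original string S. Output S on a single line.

Answer: fgfgeefefgggeg$

Derivation:
LF mapping: 9 10 1 5 11 2 12 0 3 4 6 13 7 14 8
Walk LF starting at row 7, prepending L[row]:
  step 1: row=7, L[7]='$', prepend. Next row=LF[7]=0
  step 2: row=0, L[0]='g', prepend. Next row=LF[0]=9
  step 3: row=9, L[9]='e', prepend. Next row=LF[9]=4
  step 4: row=4, L[4]='g', prepend. Next row=LF[4]=11
  step 5: row=11, L[11]='g', prepend. Next row=LF[11]=13
  step 6: row=13, L[13]='g', prepend. Next row=LF[13]=14
  step 7: row=14, L[14]='f', prepend. Next row=LF[14]=8
  step 8: row=8, L[8]='e', prepend. Next row=LF[8]=3
  step 9: row=3, L[3]='f', prepend. Next row=LF[3]=5
  step 10: row=5, L[5]='e', prepend. Next row=LF[5]=2
  step 11: row=2, L[2]='e', prepend. Next row=LF[2]=1
  step 12: row=1, L[1]='g', prepend. Next row=LF[1]=10
  step 13: row=10, L[10]='f', prepend. Next row=LF[10]=6
  step 14: row=6, L[6]='g', prepend. Next row=LF[6]=12
  step 15: row=12, L[12]='f', prepend. Next row=LF[12]=7
Reversed output: fgfgeefefgggeg$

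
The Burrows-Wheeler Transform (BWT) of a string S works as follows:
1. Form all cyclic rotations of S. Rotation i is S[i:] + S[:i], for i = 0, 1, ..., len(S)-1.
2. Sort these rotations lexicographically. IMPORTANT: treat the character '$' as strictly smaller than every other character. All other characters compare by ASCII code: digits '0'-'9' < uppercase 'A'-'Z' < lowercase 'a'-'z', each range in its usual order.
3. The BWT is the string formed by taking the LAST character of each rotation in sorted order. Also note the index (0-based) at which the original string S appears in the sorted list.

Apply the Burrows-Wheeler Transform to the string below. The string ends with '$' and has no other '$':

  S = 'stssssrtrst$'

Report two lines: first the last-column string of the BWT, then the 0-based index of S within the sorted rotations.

All 12 rotations (rotation i = S[i:]+S[:i]):
  rot[0] = stssssrtrst$
  rot[1] = tssssrtrst$s
  rot[2] = ssssrtrst$st
  rot[3] = sssrtrst$sts
  rot[4] = ssrtrst$stss
  rot[5] = srtrst$stsss
  rot[6] = rtrst$stssss
  rot[7] = trst$stssssr
  rot[8] = rst$stssssrt
  rot[9] = st$stssssrtr
  rot[10] = t$stssssrtrs
  rot[11] = $stssssrtrst
Sorted (with $ < everything):
  sorted[0] = $stssssrtrst  (last char: 't')
  sorted[1] = rst$stssssrt  (last char: 't')
  sorted[2] = rtrst$stssss  (last char: 's')
  sorted[3] = srtrst$stsss  (last char: 's')
  sorted[4] = ssrtrst$stss  (last char: 's')
  sorted[5] = sssrtrst$sts  (last char: 's')
  sorted[6] = ssssrtrst$st  (last char: 't')
  sorted[7] = st$stssssrtr  (last char: 'r')
  sorted[8] = stssssrtrst$  (last char: '$')
  sorted[9] = t$stssssrtrs  (last char: 's')
  sorted[10] = trst$stssssr  (last char: 'r')
  sorted[11] = tssssrtrst$s  (last char: 's')
Last column: ttsssstr$srs
Original string S is at sorted index 8

Answer: ttsssstr$srs
8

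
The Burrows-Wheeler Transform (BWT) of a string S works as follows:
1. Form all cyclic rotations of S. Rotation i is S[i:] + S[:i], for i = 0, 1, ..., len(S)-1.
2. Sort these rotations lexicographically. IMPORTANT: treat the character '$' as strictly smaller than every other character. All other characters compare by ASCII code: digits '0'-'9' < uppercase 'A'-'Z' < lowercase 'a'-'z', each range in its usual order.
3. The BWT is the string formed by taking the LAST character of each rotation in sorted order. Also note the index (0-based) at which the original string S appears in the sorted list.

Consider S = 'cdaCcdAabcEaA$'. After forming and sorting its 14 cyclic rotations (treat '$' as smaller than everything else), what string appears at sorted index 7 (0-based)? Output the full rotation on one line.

All 14 rotations (rotation i = S[i:]+S[:i]):
  rot[0] = cdaCcdAabcEaA$
  rot[1] = daCcdAabcEaA$c
  rot[2] = aCcdAabcEaA$cd
  rot[3] = CcdAabcEaA$cda
  rot[4] = cdAabcEaA$cdaC
  rot[5] = dAabcEaA$cdaCc
  rot[6] = AabcEaA$cdaCcd
  rot[7] = abcEaA$cdaCcdA
  rot[8] = bcEaA$cdaCcdAa
  rot[9] = cEaA$cdaCcdAab
  rot[10] = EaA$cdaCcdAabc
  rot[11] = aA$cdaCcdAabcE
  rot[12] = A$cdaCcdAabcEa
  rot[13] = $cdaCcdAabcEaA
Sorted (with $ < everything):
  sorted[0] = $cdaCcdAabcEaA
  sorted[1] = A$cdaCcdAabcEa
  sorted[2] = AabcEaA$cdaCcd
  sorted[3] = CcdAabcEaA$cda
  sorted[4] = EaA$cdaCcdAabc
  sorted[5] = aA$cdaCcdAabcE
  sorted[6] = aCcdAabcEaA$cd
  sorted[7] = abcEaA$cdaCcdA
  sorted[8] = bcEaA$cdaCcdAa
  sorted[9] = cEaA$cdaCcdAab
  sorted[10] = cdAabcEaA$cdaC
  sorted[11] = cdaCcdAabcEaA$
  sorted[12] = dAabcEaA$cdaCc
  sorted[13] = daCcdAabcEaA$c
sorted[7] = abcEaA$cdaCcdA

Answer: abcEaA$cdaCcdA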